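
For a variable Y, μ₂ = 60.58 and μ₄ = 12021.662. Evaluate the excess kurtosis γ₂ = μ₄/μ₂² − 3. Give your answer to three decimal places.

μ₂² = 60.58² = 3669.93640
μ₄/μ₂² = 12021.662 / 3669.93640 = 3.27571
γ₂ = 3.27571 − 3 ≈ 0.276

0.276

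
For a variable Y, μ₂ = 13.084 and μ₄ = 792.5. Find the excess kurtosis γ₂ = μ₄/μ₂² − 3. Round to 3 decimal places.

1.629

μ₂² = 13.084² = 171.19106
μ₄/μ₂² = 792.5 / 171.19106 = 4.62933
γ₂ = 4.62933 − 3 ≈ 1.629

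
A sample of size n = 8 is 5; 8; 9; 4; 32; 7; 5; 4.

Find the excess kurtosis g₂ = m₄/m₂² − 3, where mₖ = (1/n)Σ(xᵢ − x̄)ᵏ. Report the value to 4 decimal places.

x̄ = 9.2500
Σ(xᵢ − x̄)² = 615.5000 ⇒ m₂ = 76.93750
Σ(xᵢ − x̄)⁴ = 270070.9063 ⇒ m₄ = 33758.86328
m₂² = 5919.37891
g₂ = m₄/m₂² − 3 = 5.70311 − 3 ≈ 2.7031

2.7031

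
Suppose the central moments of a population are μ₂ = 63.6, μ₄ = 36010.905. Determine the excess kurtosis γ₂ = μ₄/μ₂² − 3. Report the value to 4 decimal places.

μ₂² = 63.6² = 4044.96000
μ₄/μ₂² = 36010.905 / 4044.96000 = 8.90266
γ₂ = 8.90266 − 3 ≈ 5.9027

5.9027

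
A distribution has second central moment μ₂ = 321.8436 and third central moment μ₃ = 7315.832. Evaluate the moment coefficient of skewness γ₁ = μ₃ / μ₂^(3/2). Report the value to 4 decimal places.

σ = √μ₂ = √321.8436 = 17.94000
σ³ = μ₂^(3/2) = 5773.87418
γ₁ = μ₃/σ³ = 7315.832 / 5773.87418 ≈ 1.2671

1.2671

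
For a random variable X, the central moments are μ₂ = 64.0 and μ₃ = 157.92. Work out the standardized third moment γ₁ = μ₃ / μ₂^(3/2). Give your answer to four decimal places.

σ = √μ₂ = √64.0 = 8.00000
σ³ = μ₂^(3/2) = 512.00000
γ₁ = μ₃/σ³ = 157.92 / 512.00000 ≈ 0.3084

0.3084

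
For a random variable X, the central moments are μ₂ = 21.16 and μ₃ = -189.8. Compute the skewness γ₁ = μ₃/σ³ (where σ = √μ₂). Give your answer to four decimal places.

-1.9499

σ = √μ₂ = √21.16 = 4.60000
σ³ = μ₂^(3/2) = 97.33600
γ₁ = μ₃/σ³ = -189.8 / 97.33600 ≈ -1.9499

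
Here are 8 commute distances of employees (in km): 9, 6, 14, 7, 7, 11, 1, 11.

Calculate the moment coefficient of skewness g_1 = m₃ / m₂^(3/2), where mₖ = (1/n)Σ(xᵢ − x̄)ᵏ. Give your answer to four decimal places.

-0.4054

x̄ = (9 + 6 + 14 + 7 + 7 + 11 + 1 + 11) / 8 = 8.2500
deviations (xᵢ − x̄): 0.7500, -2.2500, 5.7500, -1.2500, -1.2500, 2.7500, -7.2500, 2.7500
Σ(xᵢ − x̄)² = 109.5000 ⇒ m₂ = 109.5000/8 = 13.68750
Σ(xᵢ − x̄)³ = -164.2500 ⇒ m₃ = -164.2500/8 = -20.53125
m₂^(3/2) = 13.68750^(1.5) = 50.63913
g_1 = m₃ / m₂^(3/2) = -20.53125 / 50.63913 ≈ -0.4054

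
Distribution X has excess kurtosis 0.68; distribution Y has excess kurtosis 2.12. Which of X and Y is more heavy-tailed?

Y

Higher excess kurtosis ⇒ heavier tails relative to the normal distribution.
0.68 vs 2.12: the larger is 2.12, so Y has heavier tails.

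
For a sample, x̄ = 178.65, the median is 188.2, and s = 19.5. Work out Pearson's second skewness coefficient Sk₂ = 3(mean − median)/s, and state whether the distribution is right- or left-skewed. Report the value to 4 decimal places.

Sk₂ = 3(178.65 − 188.2) / 19.5 = 3 × -9.5500 / 19.5
    = -28.6500 / 19.5 ≈ -1.4692
Sk₂ < 0 ⇒ mean < median ⇒ left-skewed (negative skew).

-1.4692, left-skewed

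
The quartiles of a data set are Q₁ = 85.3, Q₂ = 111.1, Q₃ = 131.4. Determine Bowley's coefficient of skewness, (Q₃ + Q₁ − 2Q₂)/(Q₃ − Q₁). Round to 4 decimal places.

-0.1193

numerator: Q₃ + Q₁ − 2Q₂ = 131.4 + 85.3 − 2×111.1 = -5.5000
denominator: Q₃ − Q₁ = 131.4 − 85.3 = 46.1000
Bowley skewness = -5.5000 / 46.1000 ≈ -0.1193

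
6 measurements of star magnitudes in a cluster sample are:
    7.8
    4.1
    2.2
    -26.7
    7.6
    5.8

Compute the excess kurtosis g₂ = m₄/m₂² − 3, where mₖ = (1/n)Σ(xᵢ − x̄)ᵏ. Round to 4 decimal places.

1.0166

x̄ = 0.1333
Σ(xᵢ − x̄)² = 886.6733 ⇒ m₂ = 147.77889
Σ(xᵢ − x̄)⁴ = 526299.9529 ⇒ m₄ = 87716.65882
m₂² = 21838.60000
g₂ = m₄/m₂² − 3 = 4.01659 − 3 ≈ 1.0166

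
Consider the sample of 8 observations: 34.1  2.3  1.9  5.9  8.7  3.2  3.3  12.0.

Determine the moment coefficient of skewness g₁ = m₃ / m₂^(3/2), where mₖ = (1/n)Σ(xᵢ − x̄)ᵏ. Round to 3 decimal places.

x̄ = (34.1 + 2.3 + 1.9 + 5.9 + 8.7 + 3.2 + 3.3 + 12.0) / 8 = 8.9250
deviations (xᵢ − x̄): 25.1750, -6.6250, -7.0250, -3.0250, -0.2250, -5.7250, -5.6250, 3.0750
Σ(xᵢ − x̄)² = 810.0950 ⇒ m₂ = 810.0950/8 = 101.26188
Σ(xᵢ − x̄)³ = 14953.7288 ⇒ m₃ = 14953.7288/8 = 1869.21609
m₂^(3/2) = 101.26188^(1.5) = 1018.98771
g₁ = m₃ / m₂^(3/2) = 1869.21609 / 1018.98771 ≈ 1.834

1.834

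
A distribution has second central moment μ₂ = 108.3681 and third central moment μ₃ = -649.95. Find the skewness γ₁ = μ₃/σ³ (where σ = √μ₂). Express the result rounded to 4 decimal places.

σ = √μ₂ = √108.3681 = 10.41000
σ³ = μ₂^(3/2) = 1128.11192
γ₁ = μ₃/σ³ = -649.95 / 1128.11192 ≈ -0.5761

-0.5761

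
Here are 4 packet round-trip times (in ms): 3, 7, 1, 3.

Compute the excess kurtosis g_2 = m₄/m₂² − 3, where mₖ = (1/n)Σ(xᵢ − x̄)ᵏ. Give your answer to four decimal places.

x̄ = 3.5000
Σ(xᵢ − x̄)² = 19.0000 ⇒ m₂ = 4.75000
Σ(xᵢ − x̄)⁴ = 189.2500 ⇒ m₄ = 47.31250
m₂² = 22.56250
g_2 = m₄/m₂² − 3 = 2.09695 − 3 ≈ -0.9030

-0.9030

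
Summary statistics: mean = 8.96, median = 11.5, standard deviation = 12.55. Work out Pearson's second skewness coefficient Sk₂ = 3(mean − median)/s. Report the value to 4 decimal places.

-0.6072

Sk₂ = 3(8.96 − 11.5) / 12.55 = 3 × -2.5400 / 12.55
    = -7.6200 / 12.55 ≈ -0.6072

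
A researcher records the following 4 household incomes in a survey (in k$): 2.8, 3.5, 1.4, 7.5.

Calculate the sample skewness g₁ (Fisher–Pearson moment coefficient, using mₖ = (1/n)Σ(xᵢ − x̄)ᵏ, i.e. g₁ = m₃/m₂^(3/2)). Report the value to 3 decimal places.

x̄ = (2.8 + 3.5 + 1.4 + 7.5) / 4 = 3.8000
deviations (xᵢ − x̄): -1.0000, -0.3000, -2.4000, 3.7000
Σ(xᵢ − x̄)² = 20.5400 ⇒ m₂ = 20.5400/4 = 5.13500
Σ(xᵢ − x̄)³ = 35.8020 ⇒ m₃ = 35.8020/4 = 8.95050
m₂^(3/2) = 5.13500^(1.5) = 11.63619
g₁ = m₃ / m₂^(3/2) = 8.95050 / 11.63619 ≈ 0.769

0.769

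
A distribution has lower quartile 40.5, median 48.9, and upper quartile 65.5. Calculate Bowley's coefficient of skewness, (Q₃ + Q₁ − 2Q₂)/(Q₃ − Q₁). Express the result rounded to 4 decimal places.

numerator: Q₃ + Q₁ − 2Q₂ = 65.5 + 40.5 − 2×48.9 = 8.2000
denominator: Q₃ − Q₁ = 65.5 − 40.5 = 25.0000
Bowley skewness = 8.2000 / 25.0000 ≈ 0.3280

0.3280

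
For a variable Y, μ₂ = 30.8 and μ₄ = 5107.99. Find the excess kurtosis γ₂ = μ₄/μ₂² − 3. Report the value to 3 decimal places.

μ₂² = 30.8² = 948.64000
μ₄/μ₂² = 5107.99 / 948.64000 = 5.38454
γ₂ = 5.38454 − 3 ≈ 2.385

2.385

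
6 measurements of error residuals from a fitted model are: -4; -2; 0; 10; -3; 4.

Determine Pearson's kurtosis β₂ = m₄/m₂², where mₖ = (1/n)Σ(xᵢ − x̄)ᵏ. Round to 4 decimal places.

2.4164

x̄ = 0.8333
Σ(xᵢ − x̄)² = 140.8333 ⇒ m₂ = 23.47222
Σ(xᵢ − x̄)⁴ = 7987.8194 ⇒ m₄ = 1331.30324
m₂² = 550.94522
β₂ = m₄/m₂² = 1331.30324 / 550.94522 ≈ 2.4164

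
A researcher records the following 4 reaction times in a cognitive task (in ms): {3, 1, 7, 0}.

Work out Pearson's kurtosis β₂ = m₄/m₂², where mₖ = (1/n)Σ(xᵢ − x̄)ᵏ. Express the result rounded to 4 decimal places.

x̄ = 2.7500
Σ(xᵢ − x̄)² = 28.7500 ⇒ m₂ = 7.18750
Σ(xᵢ − x̄)⁴ = 392.8281 ⇒ m₄ = 98.20703
m₂² = 51.66016
β₂ = m₄/m₂² = 98.20703 / 51.66016 ≈ 1.9010

1.9010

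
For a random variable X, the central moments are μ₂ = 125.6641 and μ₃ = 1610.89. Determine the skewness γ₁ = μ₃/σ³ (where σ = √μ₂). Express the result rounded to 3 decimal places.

σ = √μ₂ = √125.6641 = 11.21000
σ³ = μ₂^(3/2) = 1408.69456
γ₁ = μ₃/σ³ = 1610.89 / 1408.69456 ≈ 1.144

1.144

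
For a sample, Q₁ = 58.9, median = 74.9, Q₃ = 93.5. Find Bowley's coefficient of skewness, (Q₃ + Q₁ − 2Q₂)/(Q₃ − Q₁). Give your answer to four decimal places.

numerator: Q₃ + Q₁ − 2Q₂ = 93.5 + 58.9 − 2×74.9 = 2.6000
denominator: Q₃ − Q₁ = 93.5 − 58.9 = 34.6000
Bowley skewness = 2.6000 / 34.6000 ≈ 0.0751

0.0751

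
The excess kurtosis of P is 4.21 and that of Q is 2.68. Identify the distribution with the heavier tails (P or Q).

P

Higher excess kurtosis ⇒ heavier tails relative to the normal distribution.
4.21 vs 2.68: the larger is 4.21, so P has heavier tails.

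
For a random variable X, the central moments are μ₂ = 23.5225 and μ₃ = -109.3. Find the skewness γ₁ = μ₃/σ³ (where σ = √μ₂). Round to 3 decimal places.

-0.958

σ = √μ₂ = √23.5225 = 4.85000
σ³ = μ₂^(3/2) = 114.08413
γ₁ = μ₃/σ³ = -109.3 / 114.08413 ≈ -0.958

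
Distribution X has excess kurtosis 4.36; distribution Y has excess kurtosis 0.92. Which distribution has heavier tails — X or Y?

Higher excess kurtosis ⇒ heavier tails relative to the normal distribution.
4.36 vs 0.92: the larger is 4.36, so X has heavier tails.

X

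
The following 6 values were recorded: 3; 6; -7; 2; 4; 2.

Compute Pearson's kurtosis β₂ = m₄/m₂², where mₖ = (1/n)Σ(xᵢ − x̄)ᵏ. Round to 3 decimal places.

x̄ = 1.6667
Σ(xᵢ − x̄)² = 101.3333 ⇒ m₂ = 16.88889
Σ(xᵢ − x̄)⁴ = 6027.1111 ⇒ m₄ = 1004.51852
m₂² = 285.23457
β₂ = m₄/m₂² = 1004.51852 / 285.23457 ≈ 3.522

3.522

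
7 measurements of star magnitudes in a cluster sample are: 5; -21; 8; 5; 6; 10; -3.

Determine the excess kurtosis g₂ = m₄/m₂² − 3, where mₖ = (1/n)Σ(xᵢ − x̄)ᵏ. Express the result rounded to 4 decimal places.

x̄ = 1.4286
Σ(xᵢ − x̄)² = 685.7143 ⇒ m₂ = 97.95918
Σ(xᵢ − x̄)⁴ = 261459.3936 ⇒ m₄ = 37351.34194
m₂² = 9596.00167
g₂ = m₄/m₂² − 3 = 3.89239 − 3 ≈ 0.8924

0.8924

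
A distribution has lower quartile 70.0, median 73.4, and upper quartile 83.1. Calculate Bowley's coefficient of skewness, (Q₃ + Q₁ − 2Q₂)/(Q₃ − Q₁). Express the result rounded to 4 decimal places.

0.4809

numerator: Q₃ + Q₁ − 2Q₂ = 83.1 + 70.0 − 2×73.4 = 6.3000
denominator: Q₃ − Q₁ = 83.1 − 70.0 = 13.1000
Bowley skewness = 6.3000 / 13.1000 ≈ 0.4809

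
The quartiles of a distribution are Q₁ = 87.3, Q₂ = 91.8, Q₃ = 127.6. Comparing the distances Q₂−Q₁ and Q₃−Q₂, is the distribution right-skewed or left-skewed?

right-skewed

Q₂ − Q₁ = 4.5;  Q₃ − Q₂ = 35.8
Q₃ − Q₂ > Q₂ − Q₁ ⇒ the upper half is more spread out ⇒ right-skewed.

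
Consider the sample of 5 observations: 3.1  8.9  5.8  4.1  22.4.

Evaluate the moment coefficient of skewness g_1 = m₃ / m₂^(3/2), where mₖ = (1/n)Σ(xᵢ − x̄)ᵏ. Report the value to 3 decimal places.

x̄ = (3.1 + 8.9 + 5.8 + 4.1 + 22.4) / 5 = 8.8600
deviations (xᵢ − x̄): -5.7600, 0.0400, -3.0600, -4.7600, 13.5400
Σ(xᵢ − x̄)² = 248.5320 ⇒ m₂ = 248.5320/5 = 49.70640
Σ(xᵢ − x̄)³ = 2154.7042 ⇒ m₃ = 2154.7042/5 = 430.94083
m₂^(3/2) = 49.70640^(1.5) = 350.44387
g_1 = m₃ / m₂^(3/2) = 430.94083 / 350.44387 ≈ 1.230

1.230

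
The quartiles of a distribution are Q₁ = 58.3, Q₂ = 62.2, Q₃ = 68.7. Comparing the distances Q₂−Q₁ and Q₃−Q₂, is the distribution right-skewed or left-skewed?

right-skewed

Q₂ − Q₁ = 3.9;  Q₃ − Q₂ = 6.5
Q₃ − Q₂ > Q₂ − Q₁ ⇒ the upper half is more spread out ⇒ right-skewed.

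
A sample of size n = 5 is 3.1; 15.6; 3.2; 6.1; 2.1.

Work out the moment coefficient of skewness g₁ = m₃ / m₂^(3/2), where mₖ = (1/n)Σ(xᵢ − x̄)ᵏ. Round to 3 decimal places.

1.255

x̄ = (3.1 + 15.6 + 3.2 + 6.1 + 2.1) / 5 = 6.0200
deviations (xᵢ − x̄): -2.9200, 9.5800, -2.8200, 0.0800, -3.9200
Σ(xᵢ − x̄)² = 123.6280 ⇒ m₂ = 123.6280/5 = 24.72560
Σ(xᵢ − x̄)³ = 771.6593 ⇒ m₃ = 771.6593/5 = 154.33186
m₂^(3/2) = 24.72560^(1.5) = 122.94766
g₁ = m₃ / m₂^(3/2) = 154.33186 / 122.94766 ≈ 1.255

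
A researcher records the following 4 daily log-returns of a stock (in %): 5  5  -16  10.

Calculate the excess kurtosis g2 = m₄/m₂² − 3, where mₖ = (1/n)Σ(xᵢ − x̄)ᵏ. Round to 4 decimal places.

x̄ = 1.0000
Σ(xᵢ − x̄)² = 402.0000 ⇒ m₂ = 100.50000
Σ(xᵢ − x̄)⁴ = 90594.0000 ⇒ m₄ = 22648.50000
m₂² = 10100.25000
g2 = m₄/m₂² − 3 = 2.24237 − 3 ≈ -0.7576

-0.7576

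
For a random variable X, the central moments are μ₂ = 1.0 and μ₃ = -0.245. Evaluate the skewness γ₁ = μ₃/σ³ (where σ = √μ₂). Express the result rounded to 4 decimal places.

-0.2450

σ = √μ₂ = √1.0 = 1.00000
σ³ = μ₂^(3/2) = 1.00000
γ₁ = μ₃/σ³ = -0.245 / 1.00000 ≈ -0.2450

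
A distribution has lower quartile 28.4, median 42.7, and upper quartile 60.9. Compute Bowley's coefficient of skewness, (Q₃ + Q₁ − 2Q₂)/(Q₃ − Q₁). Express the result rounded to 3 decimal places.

0.120

numerator: Q₃ + Q₁ − 2Q₂ = 60.9 + 28.4 − 2×42.7 = 3.9000
denominator: Q₃ − Q₁ = 60.9 − 28.4 = 32.5000
Bowley skewness = 3.9000 / 32.5000 ≈ 0.120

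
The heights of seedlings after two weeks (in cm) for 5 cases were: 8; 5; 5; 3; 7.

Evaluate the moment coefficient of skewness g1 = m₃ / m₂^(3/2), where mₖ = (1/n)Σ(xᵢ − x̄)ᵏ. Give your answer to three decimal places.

-0.054

x̄ = (8 + 5 + 5 + 3 + 7) / 5 = 5.6000
deviations (xᵢ − x̄): 2.4000, -0.6000, -0.6000, -2.6000, 1.4000
Σ(xᵢ − x̄)² = 15.2000 ⇒ m₂ = 15.2000/5 = 3.04000
Σ(xᵢ − x̄)³ = -1.4400 ⇒ m₃ = -1.4400/5 = -0.28800
m₂^(3/2) = 3.04000^(1.5) = 5.30042
g1 = m₃ / m₂^(3/2) = -0.28800 / 5.30042 ≈ -0.054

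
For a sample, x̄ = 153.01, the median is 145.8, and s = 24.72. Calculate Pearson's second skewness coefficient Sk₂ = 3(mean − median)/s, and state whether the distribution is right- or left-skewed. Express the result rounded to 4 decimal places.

Sk₂ = 3(153.01 − 145.8) / 24.72 = 3 × 7.2100 / 24.72
    = 21.6300 / 24.72 ≈ 0.8750
Sk₂ > 0 ⇒ mean > median ⇒ right-skewed (positive skew).

0.8750, right-skewed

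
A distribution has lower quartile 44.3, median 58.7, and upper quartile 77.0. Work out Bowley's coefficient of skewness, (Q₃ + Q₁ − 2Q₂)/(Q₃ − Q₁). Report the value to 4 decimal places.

0.1193

numerator: Q₃ + Q₁ − 2Q₂ = 77.0 + 44.3 − 2×58.7 = 3.9000
denominator: Q₃ − Q₁ = 77.0 − 44.3 = 32.7000
Bowley skewness = 3.9000 / 32.7000 ≈ 0.1193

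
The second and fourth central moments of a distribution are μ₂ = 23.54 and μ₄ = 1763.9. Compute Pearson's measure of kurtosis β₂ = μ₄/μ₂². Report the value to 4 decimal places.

μ₂² = 23.54² = 554.13160
μ₄/μ₂² = 1763.9 / 554.13160 = 3.18318
β₂ ≈ 3.1832

3.1832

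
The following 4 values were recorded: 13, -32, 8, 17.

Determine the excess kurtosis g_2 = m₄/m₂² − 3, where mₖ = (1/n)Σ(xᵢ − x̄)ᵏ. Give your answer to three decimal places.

x̄ = 1.5000
Σ(xᵢ − x̄)² = 1537.0000 ⇒ m₂ = 384.25000
Σ(xᵢ − x̄)⁴ = 1336440.2500 ⇒ m₄ = 334110.06250
m₂² = 147648.06250
g_2 = m₄/m₂² − 3 = 2.26288 − 3 ≈ -0.737

-0.737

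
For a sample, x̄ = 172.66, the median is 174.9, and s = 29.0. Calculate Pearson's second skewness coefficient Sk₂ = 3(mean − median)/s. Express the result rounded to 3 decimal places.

-0.232

Sk₂ = 3(172.66 − 174.9) / 29.0 = 3 × -2.2400 / 29.0
    = -6.7200 / 29.0 ≈ -0.232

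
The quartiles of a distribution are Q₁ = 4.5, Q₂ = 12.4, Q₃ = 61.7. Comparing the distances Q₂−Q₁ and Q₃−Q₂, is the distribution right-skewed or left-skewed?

Q₂ − Q₁ = 7.9;  Q₃ − Q₂ = 49.3
Q₃ − Q₂ > Q₂ − Q₁ ⇒ the upper half is more spread out ⇒ right-skewed.

right-skewed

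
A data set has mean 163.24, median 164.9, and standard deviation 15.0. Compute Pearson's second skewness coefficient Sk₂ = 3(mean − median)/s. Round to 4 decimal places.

Sk₂ = 3(163.24 − 164.9) / 15.0 = 3 × -1.6600 / 15.0
    = -4.9800 / 15.0 ≈ -0.3320

-0.3320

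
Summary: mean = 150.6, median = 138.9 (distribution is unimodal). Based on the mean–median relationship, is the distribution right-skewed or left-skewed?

mean − median = 150.6 − 138.9 = 11.7
mean > median ⇒ the longer tail is on the right ⇒ right-skewed (positively skewed).

right-skewed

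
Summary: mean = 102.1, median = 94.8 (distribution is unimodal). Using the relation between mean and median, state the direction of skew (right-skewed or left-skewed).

right-skewed

mean − median = 102.1 − 94.8 = 7.3
mean > median ⇒ the longer tail is on the right ⇒ right-skewed (positively skewed).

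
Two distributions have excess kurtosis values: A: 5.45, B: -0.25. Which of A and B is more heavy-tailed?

A

Higher excess kurtosis ⇒ heavier tails relative to the normal distribution.
5.45 vs -0.25: the larger is 5.45, so A has heavier tails. (A is leptokurtic — heavier-than-normal tails; the other is platykurtic.)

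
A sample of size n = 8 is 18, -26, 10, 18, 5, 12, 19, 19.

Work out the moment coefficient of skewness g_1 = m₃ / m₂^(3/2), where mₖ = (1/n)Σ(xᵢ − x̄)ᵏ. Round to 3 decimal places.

x̄ = (18 - 26 + 10 + 18 + 5 + 12 + 19 + 19) / 8 = 9.3750
deviations (xᵢ − x̄): 8.6250, -35.3750, 0.6250, 8.6250, -4.3750, 2.6250, 9.6250, 9.6250
Σ(xᵢ − x̄)² = 1611.8750 ⇒ m₂ = 1611.8750/8 = 201.48438
Σ(xᵢ − x̄)³ = -41266.7813 ⇒ m₃ = -41266.7813/8 = -5158.34766
m₂^(3/2) = 201.48438^(1.5) = 2859.97383
g_1 = m₃ / m₂^(3/2) = -5158.34766 / 2859.97383 ≈ -1.804

-1.804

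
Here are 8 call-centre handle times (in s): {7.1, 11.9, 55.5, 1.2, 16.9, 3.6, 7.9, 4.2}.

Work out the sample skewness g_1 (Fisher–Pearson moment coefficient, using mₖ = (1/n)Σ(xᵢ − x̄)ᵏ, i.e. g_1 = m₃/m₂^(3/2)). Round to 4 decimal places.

x̄ = (7.1 + 11.9 + 55.5 + 1.2 + 16.9 + 3.6 + 7.9 + 4.2) / 8 = 13.5375
deviations (xᵢ − x̄): -6.4375, -1.6375, 41.9625, -12.3375, 3.3625, -9.9375, -5.6375, -9.3375
Σ(xᵢ − x̄)² = 2186.2188 ⇒ m₂ = 2186.2188/8 = 273.27734
Σ(xᵢ − x̄)³ = 69803.9750 ⇒ m₃ = 69803.9750/8 = 8725.49687
m₂^(3/2) = 273.27734^(1.5) = 4517.57573
g_1 = m₃ / m₂^(3/2) = 8725.49687 / 4517.57573 ≈ 1.9315

1.9315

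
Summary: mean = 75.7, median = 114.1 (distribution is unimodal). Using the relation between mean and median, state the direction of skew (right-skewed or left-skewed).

left-skewed

mean − median = 75.7 − 114.1 = -38.4
mean < median ⇒ the longer tail is on the left ⇒ left-skewed (negatively skewed).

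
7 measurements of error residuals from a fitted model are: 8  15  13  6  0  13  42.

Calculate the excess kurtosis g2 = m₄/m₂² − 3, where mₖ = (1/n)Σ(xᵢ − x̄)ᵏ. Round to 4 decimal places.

0.9947

x̄ = 13.8571
Σ(xᵢ − x̄)² = 1082.8571 ⇒ m₂ = 154.69388
Σ(xᵢ − x̄)⁴ = 669159.0321 ⇒ m₄ = 95594.14744
m₂² = 23930.19575
g2 = m₄/m₂² − 3 = 3.99471 − 3 ≈ 0.9947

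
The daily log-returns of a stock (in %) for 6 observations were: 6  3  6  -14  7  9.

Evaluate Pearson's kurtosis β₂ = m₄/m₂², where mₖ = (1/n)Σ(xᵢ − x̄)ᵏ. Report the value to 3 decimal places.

x̄ = 2.8333
Σ(xᵢ − x̄)² = 358.8333 ⇒ m₂ = 59.80556
Σ(xᵢ − x̄)⁴ = 82242.1528 ⇒ m₄ = 13707.02546
m₂² = 3576.70448
β₂ = m₄/m₂² = 13707.02546 / 3576.70448 ≈ 3.832

3.832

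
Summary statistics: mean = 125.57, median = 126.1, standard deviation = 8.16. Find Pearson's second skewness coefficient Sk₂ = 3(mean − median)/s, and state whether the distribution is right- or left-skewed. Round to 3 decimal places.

Sk₂ = 3(125.57 − 126.1) / 8.16 = 3 × -0.5300 / 8.16
    = -1.5900 / 8.16 ≈ -0.195
Sk₂ < 0 ⇒ mean < median ⇒ left-skewed (negative skew).

-0.195, left-skewed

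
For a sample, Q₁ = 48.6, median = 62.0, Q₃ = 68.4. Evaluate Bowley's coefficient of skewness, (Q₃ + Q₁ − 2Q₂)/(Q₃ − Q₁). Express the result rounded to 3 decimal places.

numerator: Q₃ + Q₁ − 2Q₂ = 68.4 + 48.6 − 2×62.0 = -7.0000
denominator: Q₃ − Q₁ = 68.4 − 48.6 = 19.8000
Bowley skewness = -7.0000 / 19.8000 ≈ -0.354

-0.354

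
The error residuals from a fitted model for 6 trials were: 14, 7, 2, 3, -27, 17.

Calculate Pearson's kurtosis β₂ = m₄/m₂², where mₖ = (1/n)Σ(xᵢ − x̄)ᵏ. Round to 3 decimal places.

3.288

x̄ = 2.6667
Σ(xᵢ − x̄)² = 1233.3333 ⇒ m₂ = 205.55556
Σ(xᵢ − x̄)⁴ = 833653.7778 ⇒ m₄ = 138942.29630
m₂² = 42253.08642
β₂ = m₄/m₂² = 138942.29630 / 42253.08642 ≈ 3.288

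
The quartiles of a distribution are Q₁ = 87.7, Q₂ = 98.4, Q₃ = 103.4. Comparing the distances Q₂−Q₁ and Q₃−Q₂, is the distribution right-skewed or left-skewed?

left-skewed

Q₂ − Q₁ = 10.7;  Q₃ − Q₂ = 5.0
Q₂ − Q₁ > Q₃ − Q₂ ⇒ the lower half is more spread out ⇒ left-skewed.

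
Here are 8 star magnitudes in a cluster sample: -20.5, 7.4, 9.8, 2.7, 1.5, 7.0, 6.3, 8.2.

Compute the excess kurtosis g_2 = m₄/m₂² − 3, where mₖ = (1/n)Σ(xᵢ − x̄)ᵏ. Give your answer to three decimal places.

x̄ = 2.8000
Σ(xᵢ − x̄)² = 673.8000 ⇒ m₂ = 84.22500
Σ(xᵢ − x̄)⁴ = 298892.6916 ⇒ m₄ = 37361.58645
m₂² = 7093.85062
g_2 = m₄/m₂² − 3 = 5.26676 − 3 ≈ 2.267

2.267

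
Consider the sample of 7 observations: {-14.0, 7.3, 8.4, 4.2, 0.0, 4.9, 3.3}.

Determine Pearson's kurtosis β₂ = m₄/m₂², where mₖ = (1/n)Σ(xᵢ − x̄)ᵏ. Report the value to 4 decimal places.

4.0419

x̄ = 2.0143
Σ(xᵢ − x̄)² = 343.9886 ⇒ m₂ = 49.14122
Σ(xᵢ − x̄)⁴ = 68325.1004 ⇒ m₄ = 9760.72863
m₂² = 2414.85994
β₂ = m₄/m₂² = 9760.72863 / 2414.85994 ≈ 4.0419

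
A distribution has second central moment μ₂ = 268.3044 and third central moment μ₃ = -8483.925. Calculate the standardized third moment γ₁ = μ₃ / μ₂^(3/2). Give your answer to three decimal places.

-1.930

σ = √μ₂ = √268.3044 = 16.38000
σ³ = μ₂^(3/2) = 4394.82607
γ₁ = μ₃/σ³ = -8483.925 / 4394.82607 ≈ -1.930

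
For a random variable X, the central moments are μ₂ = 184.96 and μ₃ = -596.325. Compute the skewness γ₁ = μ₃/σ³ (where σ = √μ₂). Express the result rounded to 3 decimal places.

σ = √μ₂ = √184.96 = 13.60000
σ³ = μ₂^(3/2) = 2515.45600
γ₁ = μ₃/σ³ = -596.325 / 2515.45600 ≈ -0.237

-0.237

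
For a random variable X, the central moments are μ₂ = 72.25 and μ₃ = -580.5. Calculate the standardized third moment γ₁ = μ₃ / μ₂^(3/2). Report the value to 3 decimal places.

σ = √μ₂ = √72.25 = 8.50000
σ³ = μ₂^(3/2) = 614.12500
γ₁ = μ₃/σ³ = -580.5 / 614.12500 ≈ -0.945

-0.945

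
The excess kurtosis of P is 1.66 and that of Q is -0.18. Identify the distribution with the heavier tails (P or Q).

Higher excess kurtosis ⇒ heavier tails relative to the normal distribution.
1.66 vs -0.18: the larger is 1.66, so P has heavier tails. (P is leptokurtic — heavier-than-normal tails; the other is platykurtic.)

P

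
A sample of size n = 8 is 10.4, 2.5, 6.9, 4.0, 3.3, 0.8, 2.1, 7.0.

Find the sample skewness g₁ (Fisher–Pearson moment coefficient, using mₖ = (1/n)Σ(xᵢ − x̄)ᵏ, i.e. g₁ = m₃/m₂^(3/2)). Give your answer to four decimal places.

x̄ = (10.4 + 2.5 + 6.9 + 4.0 + 3.3 + 0.8 + 2.1 + 7.0) / 8 = 4.6250
deviations (xᵢ − x̄): 5.7750, -2.1250, 2.2750, -0.6250, -1.3250, -3.8250, -2.5250, 2.3750
Σ(xᵢ − x̄)² = 71.8350 ⇒ m₂ = 71.8350/8 = 8.97938
Σ(xᵢ − x̄)³ = 133.5443 ⇒ m₃ = 133.5443/8 = 16.69303
m₂^(3/2) = 8.97938^(1.5) = 26.90724
g₁ = m₃ / m₂^(3/2) = 16.69303 / 26.90724 ≈ 0.6204

0.6204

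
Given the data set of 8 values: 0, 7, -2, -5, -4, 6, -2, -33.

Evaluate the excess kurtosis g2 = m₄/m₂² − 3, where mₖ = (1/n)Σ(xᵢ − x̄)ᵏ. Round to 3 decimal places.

1.885

x̄ = -4.1250
Σ(xᵢ − x̄)² = 1086.8750 ⇒ m₂ = 135.85938
Σ(xᵢ − x̄)⁴ = 721323.4004 ⇒ m₄ = 90165.42505
m₂² = 18457.76978
g2 = m₄/m₂² − 3 = 4.88496 − 3 ≈ 1.885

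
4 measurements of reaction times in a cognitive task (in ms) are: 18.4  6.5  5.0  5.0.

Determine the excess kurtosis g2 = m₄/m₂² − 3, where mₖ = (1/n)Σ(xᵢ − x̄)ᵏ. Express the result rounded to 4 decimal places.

x̄ = 8.7250
Σ(xᵢ − x̄)² = 126.3075 ⇒ m₂ = 31.57687
Σ(xᵢ − x̄)⁴ = 9171.5877 ⇒ m₄ = 2292.89691
m₂² = 997.09903
g2 = m₄/m₂² − 3 = 2.29957 − 3 ≈ -0.7004

-0.7004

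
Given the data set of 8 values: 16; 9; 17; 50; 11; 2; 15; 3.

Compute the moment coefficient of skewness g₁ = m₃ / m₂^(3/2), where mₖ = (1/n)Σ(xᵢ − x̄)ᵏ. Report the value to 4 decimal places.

x̄ = (16 + 9 + 17 + 50 + 11 + 2 + 15 + 3) / 8 = 15.3750
deviations (xᵢ − x̄): 0.6250, -6.3750, 1.6250, 34.6250, -4.3750, -13.3750, -0.3750, -12.3750
Σ(xᵢ − x̄)² = 1593.8750 ⇒ m₂ = 1593.8750/8 = 199.23438
Σ(xᵢ − x̄)³ = 36885.4688 ⇒ m₃ = 36885.4688/8 = 4610.68359
m₂^(3/2) = 199.23438^(1.5) = 2812.20132
g₁ = m₃ / m₂^(3/2) = 4610.68359 / 2812.20132 ≈ 1.6395

1.6395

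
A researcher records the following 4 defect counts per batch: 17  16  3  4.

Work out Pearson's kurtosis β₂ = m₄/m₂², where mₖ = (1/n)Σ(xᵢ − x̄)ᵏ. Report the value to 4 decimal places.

1.0234

x̄ = 10.0000
Σ(xᵢ − x̄)² = 170.0000 ⇒ m₂ = 42.50000
Σ(xᵢ − x̄)⁴ = 7394.0000 ⇒ m₄ = 1848.50000
m₂² = 1806.25000
β₂ = m₄/m₂² = 1848.50000 / 1806.25000 ≈ 1.0234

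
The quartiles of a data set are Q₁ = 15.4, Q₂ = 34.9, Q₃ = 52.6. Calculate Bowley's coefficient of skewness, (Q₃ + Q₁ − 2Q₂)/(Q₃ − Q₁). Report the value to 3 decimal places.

numerator: Q₃ + Q₁ − 2Q₂ = 52.6 + 15.4 − 2×34.9 = -1.8000
denominator: Q₃ − Q₁ = 52.6 − 15.4 = 37.2000
Bowley skewness = -1.8000 / 37.2000 ≈ -0.048

-0.048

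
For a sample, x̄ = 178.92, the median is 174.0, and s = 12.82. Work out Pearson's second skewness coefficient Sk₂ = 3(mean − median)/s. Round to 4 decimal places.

1.1513

Sk₂ = 3(178.92 − 174.0) / 12.82 = 3 × 4.9200 / 12.82
    = 14.7600 / 12.82 ≈ 1.1513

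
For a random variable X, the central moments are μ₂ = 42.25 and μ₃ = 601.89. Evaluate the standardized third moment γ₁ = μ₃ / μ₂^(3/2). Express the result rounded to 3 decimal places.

2.192

σ = √μ₂ = √42.25 = 6.50000
σ³ = μ₂^(3/2) = 274.62500
γ₁ = μ₃/σ³ = 601.89 / 274.62500 ≈ 2.192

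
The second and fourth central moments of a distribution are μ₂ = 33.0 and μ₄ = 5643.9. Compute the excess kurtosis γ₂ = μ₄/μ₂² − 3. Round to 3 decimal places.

2.183

μ₂² = 33.0² = 1089.00000
μ₄/μ₂² = 5643.9 / 1089.00000 = 5.18264
γ₂ = 5.18264 − 3 ≈ 2.183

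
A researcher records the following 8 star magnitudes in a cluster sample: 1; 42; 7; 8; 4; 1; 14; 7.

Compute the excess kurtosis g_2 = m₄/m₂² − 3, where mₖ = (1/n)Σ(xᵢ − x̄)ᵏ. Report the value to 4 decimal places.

x̄ = 10.5000
Σ(xᵢ − x̄)² = 1258.0000 ⇒ m₂ = 157.25000
Σ(xᵢ − x̄)⁴ = 1003124.5000 ⇒ m₄ = 125390.56250
m₂² = 24727.56250
g_2 = m₄/m₂² − 3 = 5.07088 − 3 ≈ 2.0709

2.0709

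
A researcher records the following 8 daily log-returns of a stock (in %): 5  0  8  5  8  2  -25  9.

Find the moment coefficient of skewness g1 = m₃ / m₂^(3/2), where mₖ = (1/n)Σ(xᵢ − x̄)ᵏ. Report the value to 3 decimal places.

x̄ = (5 + 0 + 8 + 5 + 8 + 2 - 25 + 9) / 8 = 1.5000
deviations (xᵢ − x̄): 3.5000, -1.5000, 6.5000, 3.5000, 6.5000, 0.5000, -26.5000, 7.5000
Σ(xᵢ − x̄)² = 870.0000 ⇒ m₂ = 870.0000/8 = 108.75000
Σ(xᵢ − x̄)³ = -17556.0000 ⇒ m₃ = -17556.0000/8 = -2194.50000
m₂^(3/2) = 108.75000^(1.5) = 1134.08054
g1 = m₃ / m₂^(3/2) = -2194.50000 / 1134.08054 ≈ -1.935

-1.935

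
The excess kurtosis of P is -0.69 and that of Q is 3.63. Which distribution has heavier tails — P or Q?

Q

Higher excess kurtosis ⇒ heavier tails relative to the normal distribution.
-0.69 vs 3.63: the larger is 3.63, so Q has heavier tails. (Q is leptokurtic — heavier-than-normal tails; the other is platykurtic.)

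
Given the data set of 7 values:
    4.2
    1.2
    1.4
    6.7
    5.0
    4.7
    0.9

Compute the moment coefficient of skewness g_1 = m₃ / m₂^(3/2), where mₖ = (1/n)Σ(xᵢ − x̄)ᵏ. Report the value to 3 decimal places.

0.069

x̄ = (4.2 + 1.2 + 1.4 + 6.7 + 5.0 + 4.7 + 0.9) / 7 = 3.4429
deviations (xᵢ − x̄): 0.7571, -2.2429, -2.0429, 3.2571, 1.5571, 1.2571, -2.5429
Σ(xᵢ − x̄)² = 30.8571 ⇒ m₂ = 30.8571/7 = 4.40816
Σ(xᵢ − x̄)³ = 4.5011 ⇒ m₃ = 4.5011/7 = 0.64301
m₂^(3/2) = 4.40816^(1.5) = 9.25521
g_1 = m₃ / m₂^(3/2) = 0.64301 / 9.25521 ≈ 0.069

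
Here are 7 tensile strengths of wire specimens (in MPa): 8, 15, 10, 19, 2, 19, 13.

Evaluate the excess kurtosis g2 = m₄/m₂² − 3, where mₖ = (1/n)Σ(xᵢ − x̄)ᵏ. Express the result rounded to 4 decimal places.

-0.8784

x̄ = 12.2857
Σ(xᵢ − x̄)² = 227.4286 ⇒ m₂ = 32.48980
Σ(xᵢ − x̄)⁴ = 15676.6764 ⇒ m₄ = 2239.52520
m₂² = 1055.58684
g2 = m₄/m₂² − 3 = 2.12159 − 3 ≈ -0.8784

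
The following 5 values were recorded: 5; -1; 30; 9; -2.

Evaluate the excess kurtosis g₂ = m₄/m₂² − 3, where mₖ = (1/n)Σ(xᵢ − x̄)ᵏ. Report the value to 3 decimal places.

x̄ = 8.2000
Σ(xᵢ − x̄)² = 674.8000 ⇒ m₂ = 134.96000
Σ(xᵢ − x̄)⁴ = 243946.5760 ⇒ m₄ = 48789.31520
m₂² = 18214.20160
g₂ = m₄/m₂² − 3 = 2.67864 − 3 ≈ -0.321

-0.321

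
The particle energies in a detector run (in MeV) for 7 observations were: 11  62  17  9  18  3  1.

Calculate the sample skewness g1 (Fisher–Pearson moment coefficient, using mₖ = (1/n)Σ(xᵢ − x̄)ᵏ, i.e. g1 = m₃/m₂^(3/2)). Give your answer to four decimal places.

x̄ = (11 + 62 + 17 + 9 + 18 + 3 + 1) / 7 = 17.2857
deviations (xᵢ − x̄): -6.2857, 44.7143, -0.2857, -8.2857, 0.7143, -14.2857, -16.2857
Σ(xᵢ − x̄)² = 2577.4286 ⇒ m₂ = 2577.4286/7 = 368.20408
Σ(xᵢ − x̄)³ = 81348.6122 ⇒ m₃ = 81348.6122/7 = 11621.23032
m₂^(3/2) = 368.20408^(1.5) = 7065.33726
g1 = m₃ / m₂^(3/2) = 11621.23032 / 7065.33726 ≈ 1.6448

1.6448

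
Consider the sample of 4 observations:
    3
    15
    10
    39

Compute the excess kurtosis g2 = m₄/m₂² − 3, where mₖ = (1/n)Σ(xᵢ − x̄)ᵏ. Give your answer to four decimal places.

x̄ = 16.7500
Σ(xᵢ − x̄)² = 732.7500 ⇒ m₂ = 183.18750
Σ(xᵢ − x̄)⁴ = 282916.8281 ⇒ m₄ = 70729.20703
m₂² = 33557.66016
g2 = m₄/m₂² − 3 = 2.10769 − 3 ≈ -0.8923

-0.8923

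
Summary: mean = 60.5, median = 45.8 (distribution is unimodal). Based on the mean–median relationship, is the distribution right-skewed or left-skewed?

right-skewed

mean − median = 60.5 − 45.8 = 14.7
mean > median ⇒ the longer tail is on the right ⇒ right-skewed (positively skewed).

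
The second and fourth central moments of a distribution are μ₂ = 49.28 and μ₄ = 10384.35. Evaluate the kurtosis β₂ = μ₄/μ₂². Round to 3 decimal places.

4.276

μ₂² = 49.28² = 2428.51840
μ₄/μ₂² = 10384.35 / 2428.51840 = 4.27600
β₂ ≈ 4.276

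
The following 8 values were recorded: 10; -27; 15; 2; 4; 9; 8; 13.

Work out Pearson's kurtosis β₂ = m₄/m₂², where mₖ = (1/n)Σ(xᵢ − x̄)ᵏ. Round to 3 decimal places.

x̄ = 4.2500
Σ(xᵢ − x̄)² = 1243.5000 ⇒ m₂ = 155.43750
Σ(xᵢ − x̄)⁴ = 974716.4063 ⇒ m₄ = 121839.55078
m₂² = 24160.81641
β₂ = m₄/m₂² = 121839.55078 / 24160.81641 ≈ 5.043

5.043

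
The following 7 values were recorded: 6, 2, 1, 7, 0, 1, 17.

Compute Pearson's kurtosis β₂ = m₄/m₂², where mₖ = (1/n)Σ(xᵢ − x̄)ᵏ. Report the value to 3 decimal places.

3.462

x̄ = 4.8571
Σ(xᵢ − x̄)² = 214.8571 ⇒ m₂ = 30.69388
Σ(xᵢ − x̄)⁴ = 22829.8892 ⇒ m₄ = 3261.41274
m₂² = 942.11412
β₂ = m₄/m₂² = 3261.41274 / 942.11412 ≈ 3.462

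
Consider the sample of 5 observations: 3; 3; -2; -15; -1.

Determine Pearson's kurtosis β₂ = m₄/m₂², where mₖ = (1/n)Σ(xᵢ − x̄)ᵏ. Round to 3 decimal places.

2.800

x̄ = -2.4000
Σ(xᵢ − x̄)² = 219.2000 ⇒ m₂ = 43.84000
Σ(xᵢ − x̄)⁴ = 26909.2160 ⇒ m₄ = 5381.84320
m₂² = 1921.94560
β₂ = m₄/m₂² = 5381.84320 / 1921.94560 ≈ 2.800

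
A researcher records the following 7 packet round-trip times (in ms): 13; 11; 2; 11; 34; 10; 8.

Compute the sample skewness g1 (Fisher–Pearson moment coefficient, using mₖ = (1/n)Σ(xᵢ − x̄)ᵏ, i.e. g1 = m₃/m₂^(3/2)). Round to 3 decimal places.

x̄ = (13 + 11 + 2 + 11 + 34 + 10 + 8) / 7 = 12.7143
deviations (xᵢ − x̄): 0.2857, -1.7143, -10.7143, -1.7143, 21.2857, -2.7143, -4.7143
Σ(xᵢ − x̄)² = 603.4286 ⇒ m₂ = 603.4286/7 = 86.20408
Σ(xᵢ − x̄)³ = 8279.3878 ⇒ m₃ = 8279.3878/7 = 1182.76968
m₂^(3/2) = 86.20408^(1.5) = 800.37174
g1 = m₃ / m₂^(3/2) = 1182.76968 / 800.37174 ≈ 1.478

1.478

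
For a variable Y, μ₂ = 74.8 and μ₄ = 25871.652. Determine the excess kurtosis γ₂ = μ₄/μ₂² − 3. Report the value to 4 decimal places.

μ₂² = 74.8² = 5595.04000
μ₄/μ₂² = 25871.652 / 5595.04000 = 4.62403
γ₂ = 4.62403 − 3 ≈ 1.6240

1.6240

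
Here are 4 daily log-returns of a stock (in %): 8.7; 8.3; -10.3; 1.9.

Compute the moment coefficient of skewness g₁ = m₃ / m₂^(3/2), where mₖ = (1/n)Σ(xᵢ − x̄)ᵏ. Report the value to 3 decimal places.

x̄ = (8.7 + 8.3 - 10.3 + 1.9) / 4 = 2.1500
deviations (xᵢ − x̄): 6.5500, 6.1500, -12.4500, -0.2500
Σ(xᵢ − x̄)² = 235.7900 ⇒ m₂ = 235.7900/4 = 58.94750
Σ(xᵢ − x̄)³ = -1416.1770 ⇒ m₃ = -1416.1770/4 = -354.04425
m₂^(3/2) = 58.94750^(1.5) = 452.58284
g₁ = m₃ / m₂^(3/2) = -354.04425 / 452.58284 ≈ -0.782

-0.782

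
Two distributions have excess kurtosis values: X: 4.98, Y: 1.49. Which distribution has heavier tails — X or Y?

Higher excess kurtosis ⇒ heavier tails relative to the normal distribution.
4.98 vs 1.49: the larger is 4.98, so X has heavier tails.

X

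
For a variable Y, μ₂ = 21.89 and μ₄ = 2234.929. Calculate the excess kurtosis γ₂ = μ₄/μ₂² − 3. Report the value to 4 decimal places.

μ₂² = 21.89² = 479.17210
μ₄/μ₂² = 2234.929 / 479.17210 = 4.66415
γ₂ = 4.66415 − 3 ≈ 1.6641

1.6641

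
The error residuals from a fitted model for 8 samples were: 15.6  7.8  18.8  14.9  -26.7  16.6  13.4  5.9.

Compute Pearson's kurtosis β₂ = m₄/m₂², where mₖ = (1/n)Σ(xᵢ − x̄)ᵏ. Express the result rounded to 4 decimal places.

x̄ = 8.2875
Σ(xᵢ − x̄)² = 1533.0087 ⇒ m₂ = 191.62609
Σ(xᵢ − x̄)⁴ = 1520956.8710 ⇒ m₄ = 190119.60888
m₂² = 36720.55981
β₂ = m₄/m₂² = 190119.60888 / 36720.55981 ≈ 5.1775

5.1775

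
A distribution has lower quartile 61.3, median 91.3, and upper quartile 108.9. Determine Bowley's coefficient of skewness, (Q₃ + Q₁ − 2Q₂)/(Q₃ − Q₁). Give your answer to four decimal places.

numerator: Q₃ + Q₁ − 2Q₂ = 108.9 + 61.3 − 2×91.3 = -12.4000
denominator: Q₃ − Q₁ = 108.9 − 61.3 = 47.6000
Bowley skewness = -12.4000 / 47.6000 ≈ -0.2605

-0.2605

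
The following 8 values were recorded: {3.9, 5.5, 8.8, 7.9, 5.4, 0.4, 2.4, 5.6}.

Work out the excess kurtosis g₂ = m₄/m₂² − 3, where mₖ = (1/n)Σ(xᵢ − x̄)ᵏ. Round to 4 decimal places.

x̄ = 4.9875
Σ(xᵢ − x̄)² = 52.7488 ⇒ m₂ = 6.59359
Σ(xᵢ − x̄)⁴ = 772.5873 ⇒ m₄ = 96.57341
m₂² = 43.47548
g₂ = m₄/m₂² − 3 = 2.22133 − 3 ≈ -0.7787

-0.7787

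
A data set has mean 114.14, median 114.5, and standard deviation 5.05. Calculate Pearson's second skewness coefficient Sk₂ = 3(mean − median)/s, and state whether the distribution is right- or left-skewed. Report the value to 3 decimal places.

-0.214, left-skewed

Sk₂ = 3(114.14 − 114.5) / 5.05 = 3 × -0.3600 / 5.05
    = -1.0800 / 5.05 ≈ -0.214
Sk₂ < 0 ⇒ mean < median ⇒ left-skewed (negative skew).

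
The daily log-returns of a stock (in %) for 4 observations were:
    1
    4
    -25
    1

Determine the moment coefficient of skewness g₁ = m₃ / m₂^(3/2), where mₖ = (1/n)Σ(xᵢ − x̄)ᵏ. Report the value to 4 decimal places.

-1.1163

x̄ = (1 + 4 - 25 + 1) / 4 = -4.7500
deviations (xᵢ − x̄): 5.7500, 8.7500, -20.2500, 5.7500
Σ(xᵢ − x̄)² = 552.7500 ⇒ m₂ = 552.7500/4 = 138.18750
Σ(xᵢ − x̄)³ = -7253.6250 ⇒ m₃ = -7253.6250/4 = -1813.40625
m₂^(3/2) = 138.18750^(1.5) = 1624.43800
g₁ = m₃ / m₂^(3/2) = -1813.40625 / 1624.43800 ≈ -1.1163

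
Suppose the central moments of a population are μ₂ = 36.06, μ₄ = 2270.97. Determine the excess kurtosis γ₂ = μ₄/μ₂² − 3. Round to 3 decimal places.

-1.254

μ₂² = 36.06² = 1300.32360
μ₄/μ₂² = 2270.97 / 1300.32360 = 1.74647
γ₂ = 1.74647 − 3 ≈ -1.254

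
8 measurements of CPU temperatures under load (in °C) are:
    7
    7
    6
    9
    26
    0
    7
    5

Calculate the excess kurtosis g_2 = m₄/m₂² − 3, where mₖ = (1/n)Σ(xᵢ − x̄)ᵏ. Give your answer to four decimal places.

1.9825

x̄ = 8.3750
Σ(xᵢ − x̄)² = 403.8750 ⇒ m₂ = 50.48438
Σ(xᵢ − x̄)⁴ = 101589.7441 ⇒ m₄ = 12698.71802
m₂² = 2548.67212
g_2 = m₄/m₂² − 3 = 4.98248 − 3 ≈ 1.9825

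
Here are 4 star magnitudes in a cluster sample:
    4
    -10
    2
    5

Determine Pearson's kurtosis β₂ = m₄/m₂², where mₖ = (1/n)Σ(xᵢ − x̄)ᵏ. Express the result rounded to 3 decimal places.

x̄ = 0.2500
Σ(xᵢ − x̄)² = 144.7500 ⇒ m₂ = 36.18750
Σ(xᵢ − x̄)⁴ = 11754.3281 ⇒ m₄ = 2938.58203
m₂² = 1309.53516
β₂ = m₄/m₂² = 2938.58203 / 1309.53516 ≈ 2.244

2.244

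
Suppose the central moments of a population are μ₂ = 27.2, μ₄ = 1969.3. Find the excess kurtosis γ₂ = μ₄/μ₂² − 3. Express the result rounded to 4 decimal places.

μ₂² = 27.2² = 739.84000
μ₄/μ₂² = 1969.3 / 739.84000 = 2.66179
γ₂ = 2.66179 − 3 ≈ -0.3382

-0.3382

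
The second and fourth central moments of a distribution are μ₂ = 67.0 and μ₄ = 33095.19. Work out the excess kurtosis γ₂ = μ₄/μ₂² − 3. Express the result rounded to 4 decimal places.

4.3725

μ₂² = 67.0² = 4489.00000
μ₄/μ₂² = 33095.19 / 4489.00000 = 7.37251
γ₂ = 7.37251 − 3 ≈ 4.3725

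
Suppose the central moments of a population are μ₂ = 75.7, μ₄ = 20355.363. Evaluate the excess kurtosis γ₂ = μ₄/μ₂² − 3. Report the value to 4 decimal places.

μ₂² = 75.7² = 5730.49000
μ₄/μ₂² = 20355.363 / 5730.49000 = 3.55212
γ₂ = 3.55212 − 3 ≈ 0.5521

0.5521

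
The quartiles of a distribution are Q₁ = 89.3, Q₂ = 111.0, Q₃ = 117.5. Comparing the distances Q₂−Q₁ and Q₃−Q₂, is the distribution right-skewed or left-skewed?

left-skewed

Q₂ − Q₁ = 21.7;  Q₃ − Q₂ = 6.5
Q₂ − Q₁ > Q₃ − Q₂ ⇒ the lower half is more spread out ⇒ left-skewed.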